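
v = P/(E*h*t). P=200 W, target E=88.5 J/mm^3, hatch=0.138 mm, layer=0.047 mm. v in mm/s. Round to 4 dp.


v = 200 / (88.5*0.138*0.047) = 348.4254 mm/s


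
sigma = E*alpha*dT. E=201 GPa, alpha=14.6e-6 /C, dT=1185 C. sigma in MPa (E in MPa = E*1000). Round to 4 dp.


sigma = 201*1000 * 14.6e-6 * 1185 = 3477.501 MPa


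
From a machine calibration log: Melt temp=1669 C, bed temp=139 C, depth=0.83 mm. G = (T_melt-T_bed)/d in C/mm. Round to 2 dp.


G = (1669-139)/0.83 = 1843.37 C/mm


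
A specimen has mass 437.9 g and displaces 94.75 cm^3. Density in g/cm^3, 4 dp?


rho = 437.9 / 94.75 = 4.6216 g/cm^3


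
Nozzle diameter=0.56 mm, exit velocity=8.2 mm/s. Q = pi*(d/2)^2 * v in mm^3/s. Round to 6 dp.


A = pi*(0.56/2)^2 = 0.24630086 mm^2
Q = 0.24630086 * 8.2 = 2.019667 mm^3/s


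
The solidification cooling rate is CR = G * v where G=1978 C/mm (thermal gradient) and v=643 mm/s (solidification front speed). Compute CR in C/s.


CR = 1978 * 643 = 1271854 C/s


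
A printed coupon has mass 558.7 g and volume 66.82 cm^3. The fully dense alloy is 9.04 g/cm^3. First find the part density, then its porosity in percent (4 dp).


rho_part = 558.7 / 66.82 = 8.36126908 g/cm^3
Porosity = (1 - 8.36126908/9.04)*100 = 7.5081 %


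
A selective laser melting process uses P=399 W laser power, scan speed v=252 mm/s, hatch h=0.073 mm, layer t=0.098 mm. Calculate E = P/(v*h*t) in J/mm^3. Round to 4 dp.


E = 399 / (252*0.073*0.098) = 221.3214 J/mm^3


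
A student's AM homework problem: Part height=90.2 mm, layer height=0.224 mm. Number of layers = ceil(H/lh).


Layers = ceil(90.2/0.224) = 403


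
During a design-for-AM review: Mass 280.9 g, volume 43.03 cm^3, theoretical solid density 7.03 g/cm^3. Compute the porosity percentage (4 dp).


rho_part = 280.9 / 43.03 = 6.52800372 g/cm^3
Porosity = (1 - 6.52800372/7.03)*100 = 7.1408 %


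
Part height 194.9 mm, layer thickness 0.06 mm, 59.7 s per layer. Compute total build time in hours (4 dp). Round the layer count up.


Layers = ceil(194.9/0.06) = 3249
t = 3249 * 59.7 / 3600 = 53.8793 hrs


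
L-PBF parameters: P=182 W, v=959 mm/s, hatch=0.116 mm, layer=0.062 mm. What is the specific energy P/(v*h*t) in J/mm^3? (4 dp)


Build rate = 959 * 0.116 * 0.062 = 6.897128 mm^3/s
SE = 182 / 6.897128 = 26.3878 J/mm^3


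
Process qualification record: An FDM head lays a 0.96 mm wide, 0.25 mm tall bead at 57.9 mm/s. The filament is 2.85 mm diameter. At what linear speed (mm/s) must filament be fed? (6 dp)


Q = 0.96 * 0.25 * 57.9 = 13.896 mm^3/s
A_fil = pi*(2.85/2)^2 = 6.37939658 mm^2
v_feed = 13.896 / 6.37939658 = 2.178262 mm/s


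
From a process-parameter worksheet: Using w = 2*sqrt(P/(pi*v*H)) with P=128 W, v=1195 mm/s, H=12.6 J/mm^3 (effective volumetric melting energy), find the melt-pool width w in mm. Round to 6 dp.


w = 2*sqrt(128/(pi*1195*12.6)) = 0.104038 mm


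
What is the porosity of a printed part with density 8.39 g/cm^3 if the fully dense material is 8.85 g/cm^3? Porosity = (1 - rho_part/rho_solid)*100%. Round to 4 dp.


Porosity = (1-8.39/8.85)*100 = 5.1977 %


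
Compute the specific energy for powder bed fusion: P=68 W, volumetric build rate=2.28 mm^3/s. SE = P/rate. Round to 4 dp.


SE = 68 / 2.28 = 29.8246 J/mm^3


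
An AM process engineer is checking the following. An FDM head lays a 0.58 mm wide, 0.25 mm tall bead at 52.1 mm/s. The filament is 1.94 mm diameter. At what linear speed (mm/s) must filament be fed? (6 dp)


Q = 0.58 * 0.25 * 52.1 = 7.5545 mm^3/s
A_fil = pi*(1.94/2)^2 = 2.95592453 mm^2
v_feed = 7.5545 / 2.95592453 = 2.555715 mm/s


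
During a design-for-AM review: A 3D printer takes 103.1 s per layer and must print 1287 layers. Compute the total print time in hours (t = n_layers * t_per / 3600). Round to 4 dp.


t = 1287 * 103.1 / 3600 = 36.8583 hrs


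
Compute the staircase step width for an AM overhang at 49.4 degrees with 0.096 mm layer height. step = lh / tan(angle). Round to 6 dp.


step = 0.096 / tan(49.4) = 0.082282 mm


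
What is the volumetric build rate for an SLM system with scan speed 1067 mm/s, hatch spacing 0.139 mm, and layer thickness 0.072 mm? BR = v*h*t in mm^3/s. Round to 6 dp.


Rate = 1067 * 0.139 * 0.072 = 10.678536 mm^3/s


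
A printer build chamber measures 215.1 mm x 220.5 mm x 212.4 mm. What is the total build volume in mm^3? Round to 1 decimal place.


V = 215.1 * 220.5 * 212.4 = 10074036.4 mm^3


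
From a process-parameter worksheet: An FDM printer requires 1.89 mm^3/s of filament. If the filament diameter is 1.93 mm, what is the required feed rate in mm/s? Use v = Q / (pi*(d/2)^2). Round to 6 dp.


A = pi*(1.93/2)^2 = 2.92553
v = 1.89 / 2.92553 = 0.646037 mm/s


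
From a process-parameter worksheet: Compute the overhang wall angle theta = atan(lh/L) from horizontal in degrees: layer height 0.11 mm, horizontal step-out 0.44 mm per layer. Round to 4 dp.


angle = atan(0.11/0.44) = 14.0362 degrees


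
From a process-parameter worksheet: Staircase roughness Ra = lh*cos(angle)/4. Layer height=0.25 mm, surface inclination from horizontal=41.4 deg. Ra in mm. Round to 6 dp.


Ra = 0.25 * cos(41.4) / 4 = 0.046882 mm


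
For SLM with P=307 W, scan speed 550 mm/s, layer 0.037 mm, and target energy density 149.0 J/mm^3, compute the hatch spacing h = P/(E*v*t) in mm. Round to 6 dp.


h = 307 / (149.0*550*0.037) = 0.101248 mm


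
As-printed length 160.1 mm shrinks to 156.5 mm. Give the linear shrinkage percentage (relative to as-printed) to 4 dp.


Shrinkage = ((160.1-156.5)/160.1)*100 = 2.2486 %


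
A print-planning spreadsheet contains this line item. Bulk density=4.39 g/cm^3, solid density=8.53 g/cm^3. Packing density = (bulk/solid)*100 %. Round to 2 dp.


Packing = (4.39/8.53)*100 = 51.47 %


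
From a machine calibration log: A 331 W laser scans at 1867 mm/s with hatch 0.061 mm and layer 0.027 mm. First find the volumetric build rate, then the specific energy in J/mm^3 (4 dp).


Build rate = 1867 * 0.061 * 0.027 = 3.074949 mm^3/s
SE = 331 / 3.074949 = 107.6441 J/mm^3


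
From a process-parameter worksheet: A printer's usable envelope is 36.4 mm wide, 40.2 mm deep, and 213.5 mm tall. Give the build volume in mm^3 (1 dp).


V = 36.4 * 40.2 * 213.5 = 312410.3 mm^3


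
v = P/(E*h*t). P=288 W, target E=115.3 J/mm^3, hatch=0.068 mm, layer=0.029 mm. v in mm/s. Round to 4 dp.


v = 288 / (115.3*0.068*0.029) = 1266.649 mm/s


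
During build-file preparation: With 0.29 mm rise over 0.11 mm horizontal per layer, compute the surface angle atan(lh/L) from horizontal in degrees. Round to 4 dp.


angle = atan(0.29/0.11) = 69.2277 degrees


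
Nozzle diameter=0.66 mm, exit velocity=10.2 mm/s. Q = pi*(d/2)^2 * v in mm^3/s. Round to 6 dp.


A = pi*(0.66/2)^2 = 0.34211944 mm^2
Q = 0.34211944 * 10.2 = 3.489618 mm^3/s


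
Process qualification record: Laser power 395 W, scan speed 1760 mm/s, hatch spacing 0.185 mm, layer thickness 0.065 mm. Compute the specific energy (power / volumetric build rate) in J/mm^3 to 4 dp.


Build rate = 1760 * 0.185 * 0.065 = 21.164 mm^3/s
SE = 395 / 21.164 = 18.6638 J/mm^3


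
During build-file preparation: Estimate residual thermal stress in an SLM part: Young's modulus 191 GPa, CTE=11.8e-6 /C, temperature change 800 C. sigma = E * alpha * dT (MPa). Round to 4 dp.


sigma = 191*1000 * 11.8e-6 * 800 = 1803.04 MPa


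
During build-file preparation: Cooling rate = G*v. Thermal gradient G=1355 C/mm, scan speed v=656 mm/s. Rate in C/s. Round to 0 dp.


CR = 1355 * 656 = 888880 C/s


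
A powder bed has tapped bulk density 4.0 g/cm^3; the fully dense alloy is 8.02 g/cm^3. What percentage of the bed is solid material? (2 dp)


Packing = (4.0/8.02)*100 = 49.88 %


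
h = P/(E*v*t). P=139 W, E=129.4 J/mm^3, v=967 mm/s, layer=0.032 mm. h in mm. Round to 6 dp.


h = 139 / (129.4*967*0.032) = 0.034714 mm


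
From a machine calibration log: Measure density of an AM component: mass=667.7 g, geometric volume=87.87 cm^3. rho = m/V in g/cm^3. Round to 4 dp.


rho = 667.7 / 87.87 = 7.5987 g/cm^3


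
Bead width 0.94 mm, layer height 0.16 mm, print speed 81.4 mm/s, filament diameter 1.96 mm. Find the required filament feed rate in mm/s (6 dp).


Q = 0.94 * 0.16 * 81.4 = 12.24256 mm^3/s
A_fil = pi*(1.96/2)^2 = 3.01718558 mm^2
v_feed = 12.24256 / 3.01718558 = 4.057609 mm/s


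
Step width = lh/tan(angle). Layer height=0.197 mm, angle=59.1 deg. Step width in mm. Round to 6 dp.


step = 0.197 / tan(59.1) = 0.117902 mm


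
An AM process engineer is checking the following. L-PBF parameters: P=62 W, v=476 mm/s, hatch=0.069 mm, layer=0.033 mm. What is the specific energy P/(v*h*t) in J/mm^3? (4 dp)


Build rate = 476 * 0.069 * 0.033 = 1.083852 mm^3/s
SE = 62 / 1.083852 = 57.2034 J/mm^3


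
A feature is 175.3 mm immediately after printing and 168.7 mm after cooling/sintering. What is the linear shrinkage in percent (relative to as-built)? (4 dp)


Shrinkage = ((175.3-168.7)/175.3)*100 = 3.765 %


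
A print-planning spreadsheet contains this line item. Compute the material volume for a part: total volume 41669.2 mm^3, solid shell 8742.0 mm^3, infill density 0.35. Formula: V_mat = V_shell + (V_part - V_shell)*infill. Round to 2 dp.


V_infill = (41669.2 - 8742.0) * 0.35 = 11524.52
V_total = 8742.0 + 11524.52 = 20266.52 mm^3


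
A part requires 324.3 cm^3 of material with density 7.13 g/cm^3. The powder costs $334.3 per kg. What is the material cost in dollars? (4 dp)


Mass = 324.3*7.13/1000 = 2.312259 kg
Cost = 2.312259 * 334.3 = 772.9882 $


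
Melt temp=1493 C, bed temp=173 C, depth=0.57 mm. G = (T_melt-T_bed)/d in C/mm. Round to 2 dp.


G = (1493-173)/0.57 = 2315.79 C/mm


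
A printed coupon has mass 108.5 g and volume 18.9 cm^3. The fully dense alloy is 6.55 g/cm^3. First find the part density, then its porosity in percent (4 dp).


rho_part = 108.5 / 18.9 = 5.74074074 g/cm^3
Porosity = (1 - 5.74074074/6.55)*100 = 12.3551 %


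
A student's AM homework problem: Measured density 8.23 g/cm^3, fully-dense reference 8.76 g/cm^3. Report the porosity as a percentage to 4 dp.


Porosity = (1-8.23/8.76)*100 = 6.0502 %


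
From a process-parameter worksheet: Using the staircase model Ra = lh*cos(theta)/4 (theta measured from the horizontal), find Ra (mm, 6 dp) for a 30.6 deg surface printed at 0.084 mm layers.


Ra = 0.084 * cos(30.6) / 4 = 0.018076 mm


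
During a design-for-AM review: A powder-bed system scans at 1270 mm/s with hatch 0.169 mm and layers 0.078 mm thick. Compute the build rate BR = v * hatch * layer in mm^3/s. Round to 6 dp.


Rate = 1270 * 0.169 * 0.078 = 16.74114 mm^3/s


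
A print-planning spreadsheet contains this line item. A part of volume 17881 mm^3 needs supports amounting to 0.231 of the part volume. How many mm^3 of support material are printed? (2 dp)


V_support = 17881 * 0.231 = 4130.51 mm^3


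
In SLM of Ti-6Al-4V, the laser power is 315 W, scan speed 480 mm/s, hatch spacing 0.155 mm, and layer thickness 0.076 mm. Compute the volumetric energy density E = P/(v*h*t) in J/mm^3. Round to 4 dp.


E = 315 / (480*0.155*0.076) = 55.7088 J/mm^3


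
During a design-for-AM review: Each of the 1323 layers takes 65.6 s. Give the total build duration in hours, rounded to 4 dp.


t = 1323 * 65.6 / 3600 = 24.108 hrs


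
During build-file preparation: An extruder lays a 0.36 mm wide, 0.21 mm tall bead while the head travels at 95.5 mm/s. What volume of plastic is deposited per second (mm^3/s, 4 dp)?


Rate = 0.36 * 0.21 * 95.5 = 7.2198 mm^3/s


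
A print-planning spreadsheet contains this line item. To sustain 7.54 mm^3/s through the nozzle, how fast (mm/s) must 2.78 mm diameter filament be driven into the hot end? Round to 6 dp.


A = pi*(2.78/2)^2 = 6.069871
v = 7.54 / 6.069871 = 1.242201 mm/s


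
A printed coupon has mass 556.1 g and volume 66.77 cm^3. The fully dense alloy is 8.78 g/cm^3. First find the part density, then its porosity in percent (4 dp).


rho_part = 556.1 / 66.77 = 8.32859068 g/cm^3
Porosity = (1 - 8.32859068/8.78)*100 = 5.1413 %


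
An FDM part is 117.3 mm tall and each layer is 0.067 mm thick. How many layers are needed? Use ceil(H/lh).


Layers = ceil(117.3/0.067) = 1751


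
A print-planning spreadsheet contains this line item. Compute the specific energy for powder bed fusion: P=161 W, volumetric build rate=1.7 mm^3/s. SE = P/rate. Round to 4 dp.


SE = 161 / 1.7 = 94.7059 J/mm^3


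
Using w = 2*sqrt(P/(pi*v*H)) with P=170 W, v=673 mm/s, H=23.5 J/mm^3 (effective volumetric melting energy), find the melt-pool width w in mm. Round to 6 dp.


w = 2*sqrt(170/(pi*673*23.5)) = 0.116987 mm


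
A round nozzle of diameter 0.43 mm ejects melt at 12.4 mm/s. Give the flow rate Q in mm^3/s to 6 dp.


A = pi*(0.43/2)^2 = 0.14522012 mm^2
Q = 0.14522012 * 12.4 = 1.800729 mm^3/s


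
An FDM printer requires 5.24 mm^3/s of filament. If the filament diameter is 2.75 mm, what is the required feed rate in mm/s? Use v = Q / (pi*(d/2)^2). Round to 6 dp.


A = pi*(2.75/2)^2 = 5.939574
v = 5.24 / 5.939574 = 0.882218 mm/s


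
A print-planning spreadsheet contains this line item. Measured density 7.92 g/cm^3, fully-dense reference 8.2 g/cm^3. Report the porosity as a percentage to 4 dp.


Porosity = (1-7.92/8.2)*100 = 3.4146 %


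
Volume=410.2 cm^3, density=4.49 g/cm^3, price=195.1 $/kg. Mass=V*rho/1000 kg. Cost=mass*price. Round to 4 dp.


Mass = 410.2*4.49/1000 = 1.841798 kg
Cost = 1.841798 * 195.1 = 359.3348 $


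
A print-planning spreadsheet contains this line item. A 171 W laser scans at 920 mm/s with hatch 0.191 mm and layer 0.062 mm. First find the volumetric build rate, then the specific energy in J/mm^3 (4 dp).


Build rate = 920 * 0.191 * 0.062 = 10.89464 mm^3/s
SE = 171 / 10.89464 = 15.6958 J/mm^3


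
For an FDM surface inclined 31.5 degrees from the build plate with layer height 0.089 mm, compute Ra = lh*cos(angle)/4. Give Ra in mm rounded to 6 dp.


Ra = 0.089 * cos(31.5) / 4 = 0.018971 mm


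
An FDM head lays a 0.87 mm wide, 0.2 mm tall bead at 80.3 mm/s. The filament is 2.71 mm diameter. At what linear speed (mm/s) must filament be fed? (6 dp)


Q = 0.87 * 0.2 * 80.3 = 13.9722 mm^3/s
A_fil = pi*(2.71/2)^2 = 5.76804265 mm^2
v_feed = 13.9722 / 5.76804265 = 2.422347 mm/s


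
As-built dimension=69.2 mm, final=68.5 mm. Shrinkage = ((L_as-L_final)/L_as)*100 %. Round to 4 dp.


Shrinkage = ((69.2-68.5)/69.2)*100 = 1.0116 %


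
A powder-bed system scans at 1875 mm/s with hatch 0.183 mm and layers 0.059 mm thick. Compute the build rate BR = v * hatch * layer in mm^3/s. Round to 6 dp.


Rate = 1875 * 0.183 * 0.059 = 20.244375 mm^3/s


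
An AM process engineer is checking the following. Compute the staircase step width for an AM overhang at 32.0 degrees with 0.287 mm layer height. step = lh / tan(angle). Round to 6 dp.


step = 0.287 / tan(32.0) = 0.459296 mm


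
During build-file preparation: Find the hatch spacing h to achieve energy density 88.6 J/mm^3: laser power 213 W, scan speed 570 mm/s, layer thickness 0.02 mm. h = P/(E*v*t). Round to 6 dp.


h = 213 / (88.6*570*0.02) = 0.210883 mm


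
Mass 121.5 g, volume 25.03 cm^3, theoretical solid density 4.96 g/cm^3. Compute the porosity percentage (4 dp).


rho_part = 121.5 / 25.03 = 4.85417499 g/cm^3
Porosity = (1 - 4.85417499/4.96)*100 = 2.1336 %


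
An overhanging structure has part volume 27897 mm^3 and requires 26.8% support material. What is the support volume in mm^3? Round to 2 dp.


V_support = 27897 * 0.268 = 7476.4 mm^3


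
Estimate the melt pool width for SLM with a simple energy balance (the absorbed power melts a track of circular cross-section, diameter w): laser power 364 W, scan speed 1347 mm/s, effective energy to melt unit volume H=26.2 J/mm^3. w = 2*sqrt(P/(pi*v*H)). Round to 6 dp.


w = 2*sqrt(364/(pi*1347*26.2)) = 0.114596 mm


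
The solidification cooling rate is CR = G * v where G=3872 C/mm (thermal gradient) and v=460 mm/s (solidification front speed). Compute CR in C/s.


CR = 3872 * 460 = 1781120 C/s


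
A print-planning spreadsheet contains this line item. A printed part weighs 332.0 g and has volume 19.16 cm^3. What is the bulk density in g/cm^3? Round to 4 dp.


rho = 332.0 / 19.16 = 17.3278 g/cm^3


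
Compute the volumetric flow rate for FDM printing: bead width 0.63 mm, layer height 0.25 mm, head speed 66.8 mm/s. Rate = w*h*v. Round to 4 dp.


Rate = 0.63 * 0.25 * 66.8 = 10.521 mm^3/s


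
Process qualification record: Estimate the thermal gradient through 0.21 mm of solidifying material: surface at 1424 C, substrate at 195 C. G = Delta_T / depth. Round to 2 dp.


G = (1424-195)/0.21 = 5852.38 C/mm


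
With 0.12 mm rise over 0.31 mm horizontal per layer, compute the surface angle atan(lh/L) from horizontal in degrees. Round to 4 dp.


angle = atan(0.12/0.31) = 21.1613 degrees


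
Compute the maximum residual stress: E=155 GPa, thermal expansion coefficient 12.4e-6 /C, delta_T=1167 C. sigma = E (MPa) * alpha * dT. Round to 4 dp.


sigma = 155*1000 * 12.4e-6 * 1167 = 2242.974 MPa


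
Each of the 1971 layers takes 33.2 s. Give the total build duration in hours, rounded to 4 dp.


t = 1971 * 33.2 / 3600 = 18.177 hrs


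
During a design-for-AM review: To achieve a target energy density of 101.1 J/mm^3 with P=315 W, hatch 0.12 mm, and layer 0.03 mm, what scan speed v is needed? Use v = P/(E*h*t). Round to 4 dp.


v = 315 / (101.1*0.12*0.03) = 865.4797 mm/s


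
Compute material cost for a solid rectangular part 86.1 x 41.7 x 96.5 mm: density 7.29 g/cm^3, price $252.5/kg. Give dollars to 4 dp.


V = 86.1 * 41.7 * 96.5 = 346470.705 mm^3 = 346.470705 cm^3
Mass = 346.470705 * 7.29 / 1000 = 2.52577144 kg
Cost = 2.52577144 * 252.5 = 637.7573 $


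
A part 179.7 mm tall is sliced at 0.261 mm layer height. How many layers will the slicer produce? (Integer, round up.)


Layers = ceil(179.7/0.261) = 689


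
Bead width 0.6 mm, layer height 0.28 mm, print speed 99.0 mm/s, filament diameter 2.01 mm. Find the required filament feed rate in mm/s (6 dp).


Q = 0.6 * 0.28 * 99.0 = 16.632 mm^3/s
A_fil = pi*(2.01/2)^2 = 3.17308712 mm^2
v_feed = 16.632 / 3.17308712 = 5.241583 mm/s


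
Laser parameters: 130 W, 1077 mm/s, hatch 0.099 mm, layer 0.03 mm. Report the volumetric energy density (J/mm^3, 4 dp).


E = 130 / (1077*0.099*0.03) = 40.6416 J/mm^3


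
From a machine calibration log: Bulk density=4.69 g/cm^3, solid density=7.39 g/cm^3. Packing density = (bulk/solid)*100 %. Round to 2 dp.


Packing = (4.69/7.39)*100 = 63.46 %


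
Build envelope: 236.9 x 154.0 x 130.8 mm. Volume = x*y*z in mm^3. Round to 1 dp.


V = 236.9 * 154.0 * 130.8 = 4771924.1 mm^3


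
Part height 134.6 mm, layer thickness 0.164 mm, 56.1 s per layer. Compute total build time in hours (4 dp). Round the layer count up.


Layers = ceil(134.6/0.164) = 821
t = 821 * 56.1 / 3600 = 12.7939 hrs


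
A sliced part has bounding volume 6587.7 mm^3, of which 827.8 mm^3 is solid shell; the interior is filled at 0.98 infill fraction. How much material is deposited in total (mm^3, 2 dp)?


V_infill = (6587.7 - 827.8) * 0.98 = 5644.7
V_total = 827.8 + 5644.7 = 6472.5 mm^3


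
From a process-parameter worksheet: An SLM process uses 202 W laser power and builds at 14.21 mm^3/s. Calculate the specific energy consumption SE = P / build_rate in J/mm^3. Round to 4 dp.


SE = 202 / 14.21 = 14.2153 J/mm^3


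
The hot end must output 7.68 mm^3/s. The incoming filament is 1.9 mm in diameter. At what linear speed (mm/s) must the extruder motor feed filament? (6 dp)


A = pi*(1.9/2)^2 = 2.835287
v = 7.68 / 2.835287 = 2.70872 mm/s


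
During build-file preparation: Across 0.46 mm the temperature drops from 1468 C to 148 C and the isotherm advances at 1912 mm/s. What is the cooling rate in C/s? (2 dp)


G = (1468-148)/0.46 = 2869.56521739 C/mm
CR = 2869.56521739 * 1912 = 5486608.7 C/s


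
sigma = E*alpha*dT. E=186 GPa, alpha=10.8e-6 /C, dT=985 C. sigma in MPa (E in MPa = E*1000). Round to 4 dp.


sigma = 186*1000 * 10.8e-6 * 985 = 1978.668 MPa


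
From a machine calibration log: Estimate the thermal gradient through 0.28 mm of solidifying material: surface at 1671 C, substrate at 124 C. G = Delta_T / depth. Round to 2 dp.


G = (1671-124)/0.28 = 5525.0 C/mm


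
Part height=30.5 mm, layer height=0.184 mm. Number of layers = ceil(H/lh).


Layers = ceil(30.5/0.184) = 166


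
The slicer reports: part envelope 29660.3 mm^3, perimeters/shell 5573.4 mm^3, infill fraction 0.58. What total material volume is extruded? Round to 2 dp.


V_infill = (29660.3 - 5573.4) * 0.58 = 13970.4
V_total = 5573.4 + 13970.4 = 19543.8 mm^3


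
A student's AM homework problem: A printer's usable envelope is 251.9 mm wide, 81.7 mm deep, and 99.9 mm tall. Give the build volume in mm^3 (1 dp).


V = 251.9 * 81.7 * 99.9 = 2055965.0 mm^3


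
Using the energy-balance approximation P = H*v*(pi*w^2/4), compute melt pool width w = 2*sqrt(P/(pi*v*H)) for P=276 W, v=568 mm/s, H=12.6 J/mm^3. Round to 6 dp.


w = 2*sqrt(276/(pi*568*12.6)) = 0.22159 mm


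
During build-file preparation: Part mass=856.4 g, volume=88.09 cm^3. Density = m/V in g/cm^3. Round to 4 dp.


rho = 856.4 / 88.09 = 9.7219 g/cm^3


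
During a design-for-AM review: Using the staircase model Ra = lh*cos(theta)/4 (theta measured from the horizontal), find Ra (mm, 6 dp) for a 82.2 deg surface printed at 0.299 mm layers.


Ra = 0.299 * cos(82.2) / 4 = 0.010145 mm


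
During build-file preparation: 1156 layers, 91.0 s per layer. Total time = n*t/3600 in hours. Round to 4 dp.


t = 1156 * 91.0 / 3600 = 29.2211 hrs


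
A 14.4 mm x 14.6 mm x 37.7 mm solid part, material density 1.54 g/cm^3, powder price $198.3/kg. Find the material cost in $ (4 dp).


V = 14.4 * 14.6 * 37.7 = 7926.048 mm^3 = 7.926048 cm^3
Mass = 7.926048 * 1.54 / 1000 = 0.01220611 kg
Cost = 0.01220611 * 198.3 = 2.4205 $


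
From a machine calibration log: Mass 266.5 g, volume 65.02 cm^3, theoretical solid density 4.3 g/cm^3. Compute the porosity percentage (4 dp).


rho_part = 266.5 / 65.02 = 4.09873885 g/cm^3
Porosity = (1 - 4.09873885/4.3)*100 = 4.6805 %


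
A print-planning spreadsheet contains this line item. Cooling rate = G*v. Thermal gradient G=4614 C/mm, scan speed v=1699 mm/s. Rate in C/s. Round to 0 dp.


CR = 4614 * 1699 = 7839186 C/s


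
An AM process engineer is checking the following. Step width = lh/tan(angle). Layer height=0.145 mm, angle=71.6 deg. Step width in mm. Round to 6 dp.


step = 0.145 / tan(71.6) = 0.048235 mm


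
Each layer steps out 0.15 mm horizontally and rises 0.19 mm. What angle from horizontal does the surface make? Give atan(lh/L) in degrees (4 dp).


angle = atan(0.19/0.15) = 51.7098 degrees


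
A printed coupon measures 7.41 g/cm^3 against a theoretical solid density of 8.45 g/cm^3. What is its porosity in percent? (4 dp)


Porosity = (1-7.41/8.45)*100 = 12.3077 %


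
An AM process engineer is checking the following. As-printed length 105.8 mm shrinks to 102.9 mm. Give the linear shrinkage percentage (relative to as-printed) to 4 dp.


Shrinkage = ((105.8-102.9)/105.8)*100 = 2.741 %


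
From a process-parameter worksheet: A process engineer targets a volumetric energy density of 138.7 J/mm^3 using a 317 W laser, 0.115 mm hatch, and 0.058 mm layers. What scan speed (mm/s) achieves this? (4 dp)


v = 317 / (138.7*0.115*0.058) = 342.6549 mm/s


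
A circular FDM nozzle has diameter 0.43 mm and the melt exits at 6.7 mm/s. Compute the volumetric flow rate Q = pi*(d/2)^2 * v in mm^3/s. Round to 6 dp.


A = pi*(0.43/2)^2 = 0.14522012 mm^2
Q = 0.14522012 * 6.7 = 0.972975 mm^3/s


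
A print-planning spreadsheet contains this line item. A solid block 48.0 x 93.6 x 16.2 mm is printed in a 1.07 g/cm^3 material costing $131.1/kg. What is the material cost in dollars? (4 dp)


V = 48.0 * 93.6 * 16.2 = 72783.36 mm^3 = 72.78336 cm^3
Mass = 72.78336 * 1.07 / 1000 = 0.0778782 kg
Cost = 0.0778782 * 131.1 = 10.2098 $


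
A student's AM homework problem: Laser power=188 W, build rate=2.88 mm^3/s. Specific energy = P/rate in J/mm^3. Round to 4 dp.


SE = 188 / 2.88 = 65.2778 J/mm^3


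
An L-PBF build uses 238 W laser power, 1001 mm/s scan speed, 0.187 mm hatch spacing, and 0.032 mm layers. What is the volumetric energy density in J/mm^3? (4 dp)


E = 238 / (1001*0.187*0.032) = 39.733 J/mm^3


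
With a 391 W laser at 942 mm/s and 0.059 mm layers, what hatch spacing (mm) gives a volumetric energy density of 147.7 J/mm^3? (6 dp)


h = 391 / (147.7*942*0.059) = 0.047631 mm


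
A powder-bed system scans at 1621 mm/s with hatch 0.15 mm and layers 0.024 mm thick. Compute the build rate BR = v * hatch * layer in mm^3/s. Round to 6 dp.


Rate = 1621 * 0.15 * 0.024 = 5.8356 mm^3/s


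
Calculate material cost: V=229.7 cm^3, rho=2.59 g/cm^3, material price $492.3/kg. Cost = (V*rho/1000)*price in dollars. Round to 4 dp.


Mass = 229.7*2.59/1000 = 0.594923 kg
Cost = 0.594923 * 492.3 = 292.8806 $


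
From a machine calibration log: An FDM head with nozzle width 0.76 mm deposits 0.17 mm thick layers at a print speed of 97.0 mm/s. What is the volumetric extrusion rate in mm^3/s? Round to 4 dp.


Rate = 0.76 * 0.17 * 97.0 = 12.5324 mm^3/s


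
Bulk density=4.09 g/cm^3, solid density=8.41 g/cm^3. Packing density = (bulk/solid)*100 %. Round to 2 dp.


Packing = (4.09/8.41)*100 = 48.63 %


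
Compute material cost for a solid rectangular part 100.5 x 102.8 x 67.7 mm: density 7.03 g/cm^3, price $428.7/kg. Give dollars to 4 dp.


V = 100.5 * 102.8 * 67.7 = 699435.78 mm^3 = 699.43578 cm^3
Mass = 699.43578 * 7.03 / 1000 = 4.91703353 kg
Cost = 4.91703353 * 428.7 = 2107.9323 $


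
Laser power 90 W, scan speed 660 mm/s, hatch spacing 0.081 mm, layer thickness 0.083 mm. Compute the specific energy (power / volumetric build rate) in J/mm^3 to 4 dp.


Build rate = 660 * 0.081 * 0.083 = 4.43718 mm^3/s
SE = 90 / 4.43718 = 20.2832 J/mm^3


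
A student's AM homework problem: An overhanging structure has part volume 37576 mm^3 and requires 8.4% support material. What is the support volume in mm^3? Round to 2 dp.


V_support = 37576 * 0.084 = 3156.38 mm^3


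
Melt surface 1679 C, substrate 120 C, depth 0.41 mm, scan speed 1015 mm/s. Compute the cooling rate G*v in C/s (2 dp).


G = (1679-120)/0.41 = 3802.43902439 C/mm
CR = 3802.43902439 * 1015 = 3859475.61 C/s


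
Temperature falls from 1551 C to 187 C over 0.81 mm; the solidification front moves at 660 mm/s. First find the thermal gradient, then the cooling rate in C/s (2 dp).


G = (1551-187)/0.81 = 1683.95061728 C/mm
CR = 1683.95061728 * 660 = 1111407.41 C/s


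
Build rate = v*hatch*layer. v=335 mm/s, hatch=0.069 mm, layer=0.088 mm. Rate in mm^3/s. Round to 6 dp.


Rate = 335 * 0.069 * 0.088 = 2.03412 mm^3/s


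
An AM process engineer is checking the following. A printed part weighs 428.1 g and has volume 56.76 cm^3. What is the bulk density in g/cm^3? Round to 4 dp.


rho = 428.1 / 56.76 = 7.5423 g/cm^3


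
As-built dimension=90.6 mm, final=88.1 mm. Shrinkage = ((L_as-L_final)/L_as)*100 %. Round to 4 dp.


Shrinkage = ((90.6-88.1)/90.6)*100 = 2.7594 %


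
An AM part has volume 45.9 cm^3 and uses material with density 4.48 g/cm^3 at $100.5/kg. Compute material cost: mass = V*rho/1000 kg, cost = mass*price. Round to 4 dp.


Mass = 45.9*4.48/1000 = 0.205632 kg
Cost = 0.205632 * 100.5 = 20.666 $


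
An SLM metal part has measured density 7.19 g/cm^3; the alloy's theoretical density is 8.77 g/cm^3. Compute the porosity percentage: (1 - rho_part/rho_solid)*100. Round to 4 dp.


Porosity = (1-7.19/8.77)*100 = 18.016 %


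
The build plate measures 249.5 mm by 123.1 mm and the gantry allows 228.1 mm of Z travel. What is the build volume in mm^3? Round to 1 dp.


V = 249.5 * 123.1 * 228.1 = 7005737.9 mm^3


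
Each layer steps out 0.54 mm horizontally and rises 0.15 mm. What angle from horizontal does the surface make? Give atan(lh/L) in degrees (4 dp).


angle = atan(0.15/0.54) = 15.5241 degrees


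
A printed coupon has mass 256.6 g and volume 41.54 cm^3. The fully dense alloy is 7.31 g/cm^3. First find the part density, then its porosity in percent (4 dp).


rho_part = 256.6 / 41.54 = 6.17717862 g/cm^3
Porosity = (1 - 6.17717862/7.31)*100 = 15.4969 %


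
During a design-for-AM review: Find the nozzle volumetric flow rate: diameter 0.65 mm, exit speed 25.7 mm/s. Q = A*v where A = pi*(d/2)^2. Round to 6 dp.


A = pi*(0.65/2)^2 = 0.33183072 mm^2
Q = 0.33183072 * 25.7 = 8.52805 mm^3/s


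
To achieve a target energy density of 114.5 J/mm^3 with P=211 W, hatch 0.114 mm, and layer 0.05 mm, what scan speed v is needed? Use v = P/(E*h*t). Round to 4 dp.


v = 211 / (114.5*0.114*0.05) = 323.2973 mm/s


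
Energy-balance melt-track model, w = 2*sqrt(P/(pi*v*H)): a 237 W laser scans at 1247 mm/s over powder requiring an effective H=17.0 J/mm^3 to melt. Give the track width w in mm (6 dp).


w = 2*sqrt(237/(pi*1247*17.0)) = 0.119309 mm


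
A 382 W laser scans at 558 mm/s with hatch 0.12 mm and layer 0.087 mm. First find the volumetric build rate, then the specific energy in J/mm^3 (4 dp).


Build rate = 558 * 0.12 * 0.087 = 5.82552 mm^3/s
SE = 382 / 5.82552 = 65.5735 J/mm^3


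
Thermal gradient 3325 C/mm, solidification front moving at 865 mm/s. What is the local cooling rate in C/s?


CR = 3325 * 865 = 2876125 C/s


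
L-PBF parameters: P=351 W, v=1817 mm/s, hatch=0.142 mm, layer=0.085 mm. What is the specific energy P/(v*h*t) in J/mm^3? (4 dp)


Build rate = 1817 * 0.142 * 0.085 = 21.93119 mm^3/s
SE = 351 / 21.93119 = 16.0046 J/mm^3


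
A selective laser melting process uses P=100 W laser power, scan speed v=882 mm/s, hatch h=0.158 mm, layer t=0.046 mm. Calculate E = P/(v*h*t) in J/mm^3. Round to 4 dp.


E = 100 / (882*0.158*0.046) = 15.5997 J/mm^3


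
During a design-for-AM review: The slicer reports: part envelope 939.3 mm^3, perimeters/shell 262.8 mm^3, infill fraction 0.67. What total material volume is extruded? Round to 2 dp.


V_infill = (939.3 - 262.8) * 0.67 = 453.26
V_total = 262.8 + 453.26 = 716.06 mm^3


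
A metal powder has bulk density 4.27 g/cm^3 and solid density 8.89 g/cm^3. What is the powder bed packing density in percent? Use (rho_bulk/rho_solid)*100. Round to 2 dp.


Packing = (4.27/8.89)*100 = 48.03 %


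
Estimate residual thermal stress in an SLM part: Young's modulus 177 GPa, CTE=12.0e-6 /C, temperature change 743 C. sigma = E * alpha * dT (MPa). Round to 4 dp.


sigma = 177*1000 * 12.0e-6 * 743 = 1578.132 MPa


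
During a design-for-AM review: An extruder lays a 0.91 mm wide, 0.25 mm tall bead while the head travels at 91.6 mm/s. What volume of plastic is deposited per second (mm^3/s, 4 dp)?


Rate = 0.91 * 0.25 * 91.6 = 20.839 mm^3/s


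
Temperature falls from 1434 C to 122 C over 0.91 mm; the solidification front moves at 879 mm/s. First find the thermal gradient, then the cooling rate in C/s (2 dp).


G = (1434-122)/0.91 = 1441.75824176 C/mm
CR = 1441.75824176 * 879 = 1267305.49 C/s


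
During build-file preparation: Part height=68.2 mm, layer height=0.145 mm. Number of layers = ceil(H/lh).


Layers = ceil(68.2/0.145) = 471


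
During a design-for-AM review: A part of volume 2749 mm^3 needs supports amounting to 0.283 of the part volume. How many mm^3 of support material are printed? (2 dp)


V_support = 2749 * 0.283 = 777.97 mm^3


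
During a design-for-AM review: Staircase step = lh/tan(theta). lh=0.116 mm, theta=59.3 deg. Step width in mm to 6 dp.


step = 0.116 / tan(59.3) = 0.068876 mm


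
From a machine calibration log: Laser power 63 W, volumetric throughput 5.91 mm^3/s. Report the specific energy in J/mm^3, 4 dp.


SE = 63 / 5.91 = 10.6599 J/mm^3


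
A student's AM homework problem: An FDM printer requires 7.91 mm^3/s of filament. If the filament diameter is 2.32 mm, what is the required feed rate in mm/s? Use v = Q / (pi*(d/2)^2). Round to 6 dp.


A = pi*(2.32/2)^2 = 4.227327
v = 7.91 / 4.227327 = 1.871159 mm/s


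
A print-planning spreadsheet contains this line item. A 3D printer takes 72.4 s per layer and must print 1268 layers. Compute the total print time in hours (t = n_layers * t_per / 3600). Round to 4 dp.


t = 1268 * 72.4 / 3600 = 25.5009 hrs


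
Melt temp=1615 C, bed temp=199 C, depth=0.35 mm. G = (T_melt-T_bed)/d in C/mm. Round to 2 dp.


G = (1615-199)/0.35 = 4045.71 C/mm


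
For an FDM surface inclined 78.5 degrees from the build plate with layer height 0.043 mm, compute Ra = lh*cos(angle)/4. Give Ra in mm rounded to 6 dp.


Ra = 0.043 * cos(78.5) / 4 = 0.002143 mm


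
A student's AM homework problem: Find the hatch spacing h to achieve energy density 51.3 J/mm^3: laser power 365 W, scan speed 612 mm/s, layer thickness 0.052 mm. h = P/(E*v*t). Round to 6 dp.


h = 365 / (51.3*612*0.052) = 0.223574 mm


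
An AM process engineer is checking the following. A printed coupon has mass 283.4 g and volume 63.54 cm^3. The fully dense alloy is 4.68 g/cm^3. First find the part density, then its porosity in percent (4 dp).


rho_part = 283.4 / 63.54 = 4.46018256 g/cm^3
Porosity = (1 - 4.46018256/4.68)*100 = 4.697 %


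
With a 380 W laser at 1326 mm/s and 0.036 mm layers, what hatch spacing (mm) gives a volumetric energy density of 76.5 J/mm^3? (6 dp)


h = 380 / (76.5*1326*0.036) = 0.104058 mm


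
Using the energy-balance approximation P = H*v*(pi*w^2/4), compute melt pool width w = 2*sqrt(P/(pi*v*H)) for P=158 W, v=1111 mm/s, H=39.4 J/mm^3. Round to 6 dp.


w = 2*sqrt(158/(pi*1111*39.4)) = 0.067792 mm


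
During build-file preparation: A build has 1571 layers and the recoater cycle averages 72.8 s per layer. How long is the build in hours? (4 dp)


t = 1571 * 72.8 / 3600 = 31.7691 hrs


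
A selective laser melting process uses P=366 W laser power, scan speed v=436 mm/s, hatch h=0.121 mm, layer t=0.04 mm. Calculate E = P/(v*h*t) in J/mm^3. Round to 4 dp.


E = 366 / (436*0.121*0.04) = 173.44 J/mm^3


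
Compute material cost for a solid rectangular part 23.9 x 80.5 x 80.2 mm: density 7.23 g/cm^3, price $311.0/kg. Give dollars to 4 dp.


V = 23.9 * 80.5 * 80.2 = 154300.79 mm^3 = 154.30079 cm^3
Mass = 154.30079 * 7.23 / 1000 = 1.11559471 kg
Cost = 1.11559471 * 311.0 = 346.95 $


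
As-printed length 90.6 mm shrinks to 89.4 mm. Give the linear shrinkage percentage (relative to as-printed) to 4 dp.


Shrinkage = ((90.6-89.4)/90.6)*100 = 1.3245 %


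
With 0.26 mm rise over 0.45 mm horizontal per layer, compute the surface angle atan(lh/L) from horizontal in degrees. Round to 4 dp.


angle = atan(0.26/0.45) = 30.0184 degrees


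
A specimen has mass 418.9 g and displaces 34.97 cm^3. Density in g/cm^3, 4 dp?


rho = 418.9 / 34.97 = 11.9788 g/cm^3


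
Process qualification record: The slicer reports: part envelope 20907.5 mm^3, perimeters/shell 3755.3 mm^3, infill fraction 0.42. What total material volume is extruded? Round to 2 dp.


V_infill = (20907.5 - 3755.3) * 0.42 = 7203.92
V_total = 3755.3 + 7203.92 = 10959.22 mm^3


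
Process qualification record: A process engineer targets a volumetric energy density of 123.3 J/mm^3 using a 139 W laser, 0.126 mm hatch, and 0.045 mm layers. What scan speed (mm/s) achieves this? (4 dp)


v = 139 / (123.3*0.126*0.045) = 198.8239 mm/s


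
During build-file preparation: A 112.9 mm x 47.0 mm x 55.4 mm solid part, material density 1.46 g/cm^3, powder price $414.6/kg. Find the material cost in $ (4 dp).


V = 112.9 * 47.0 * 55.4 = 293969.02 mm^3 = 293.96902 cm^3
Mass = 293.96902 * 1.46 / 1000 = 0.42919477 kg
Cost = 0.42919477 * 414.6 = 177.9442 $


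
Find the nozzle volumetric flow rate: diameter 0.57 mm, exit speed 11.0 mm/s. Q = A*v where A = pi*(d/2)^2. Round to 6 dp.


A = pi*(0.57/2)^2 = 0.25517586 mm^2
Q = 0.25517586 * 11.0 = 2.806934 mm^3/s


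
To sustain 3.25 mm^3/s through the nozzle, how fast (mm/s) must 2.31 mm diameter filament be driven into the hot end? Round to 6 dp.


A = pi*(2.31/2)^2 = 4.190963
v = 3.25 / 4.190963 = 0.775478 mm/s


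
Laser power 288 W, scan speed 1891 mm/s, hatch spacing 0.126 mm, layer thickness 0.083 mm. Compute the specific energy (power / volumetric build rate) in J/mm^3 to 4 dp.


Build rate = 1891 * 0.126 * 0.083 = 19.776078 mm^3/s
SE = 288 / 19.776078 = 14.563 J/mm^3


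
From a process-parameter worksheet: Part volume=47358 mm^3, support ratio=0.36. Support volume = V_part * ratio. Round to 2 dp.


V_support = 47358 * 0.36 = 17048.88 mm^3


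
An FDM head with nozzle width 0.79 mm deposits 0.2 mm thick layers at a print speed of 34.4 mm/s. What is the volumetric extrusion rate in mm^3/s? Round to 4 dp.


Rate = 0.79 * 0.2 * 34.4 = 5.4352 mm^3/s


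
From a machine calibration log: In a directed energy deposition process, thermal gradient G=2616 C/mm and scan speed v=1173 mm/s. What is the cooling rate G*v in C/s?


CR = 2616 * 1173 = 3068568 C/s


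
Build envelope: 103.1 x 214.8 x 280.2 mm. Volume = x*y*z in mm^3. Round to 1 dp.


V = 103.1 * 214.8 * 280.2 = 6205275.6 mm^3


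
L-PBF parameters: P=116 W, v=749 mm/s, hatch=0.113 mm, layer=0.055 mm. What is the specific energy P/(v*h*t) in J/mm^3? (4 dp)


Build rate = 749 * 0.113 * 0.055 = 4.655035 mm^3/s
SE = 116 / 4.655035 = 24.9193 J/mm^3


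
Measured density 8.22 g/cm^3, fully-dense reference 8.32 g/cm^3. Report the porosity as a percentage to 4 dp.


Porosity = (1-8.22/8.32)*100 = 1.2019 %


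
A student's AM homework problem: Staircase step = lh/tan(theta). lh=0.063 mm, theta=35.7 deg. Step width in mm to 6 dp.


step = 0.063 / tan(35.7) = 0.087674 mm


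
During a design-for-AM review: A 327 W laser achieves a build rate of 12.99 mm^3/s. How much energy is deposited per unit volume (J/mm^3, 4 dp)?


SE = 327 / 12.99 = 25.1732 J/mm^3


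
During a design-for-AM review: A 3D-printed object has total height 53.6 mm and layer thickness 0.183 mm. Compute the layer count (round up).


Layers = ceil(53.6/0.183) = 293


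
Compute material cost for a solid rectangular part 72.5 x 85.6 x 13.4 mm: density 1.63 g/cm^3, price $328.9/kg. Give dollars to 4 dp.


V = 72.5 * 85.6 * 13.4 = 83160.4 mm^3 = 83.1604 cm^3
Mass = 83.1604 * 1.63 / 1000 = 0.13555145 kg
Cost = 0.13555145 * 328.9 = 44.5829 $


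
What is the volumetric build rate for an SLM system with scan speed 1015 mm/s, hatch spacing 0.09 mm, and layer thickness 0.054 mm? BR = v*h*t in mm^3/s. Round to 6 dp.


Rate = 1015 * 0.09 * 0.054 = 4.9329 mm^3/s


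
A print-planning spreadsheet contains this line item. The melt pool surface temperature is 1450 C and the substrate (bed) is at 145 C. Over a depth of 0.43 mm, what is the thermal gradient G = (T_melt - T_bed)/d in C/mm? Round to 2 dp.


G = (1450-145)/0.43 = 3034.88 C/mm


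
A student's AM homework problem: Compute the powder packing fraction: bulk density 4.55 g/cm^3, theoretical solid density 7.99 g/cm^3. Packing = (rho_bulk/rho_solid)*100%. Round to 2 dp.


Packing = (4.55/7.99)*100 = 56.95 %


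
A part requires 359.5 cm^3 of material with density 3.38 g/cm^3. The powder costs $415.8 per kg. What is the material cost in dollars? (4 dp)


Mass = 359.5*3.38/1000 = 1.21511 kg
Cost = 1.21511 * 415.8 = 505.2427 $


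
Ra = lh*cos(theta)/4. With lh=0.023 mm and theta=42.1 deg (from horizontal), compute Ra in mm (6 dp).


Ra = 0.023 * cos(42.1) / 4 = 0.004266 mm
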